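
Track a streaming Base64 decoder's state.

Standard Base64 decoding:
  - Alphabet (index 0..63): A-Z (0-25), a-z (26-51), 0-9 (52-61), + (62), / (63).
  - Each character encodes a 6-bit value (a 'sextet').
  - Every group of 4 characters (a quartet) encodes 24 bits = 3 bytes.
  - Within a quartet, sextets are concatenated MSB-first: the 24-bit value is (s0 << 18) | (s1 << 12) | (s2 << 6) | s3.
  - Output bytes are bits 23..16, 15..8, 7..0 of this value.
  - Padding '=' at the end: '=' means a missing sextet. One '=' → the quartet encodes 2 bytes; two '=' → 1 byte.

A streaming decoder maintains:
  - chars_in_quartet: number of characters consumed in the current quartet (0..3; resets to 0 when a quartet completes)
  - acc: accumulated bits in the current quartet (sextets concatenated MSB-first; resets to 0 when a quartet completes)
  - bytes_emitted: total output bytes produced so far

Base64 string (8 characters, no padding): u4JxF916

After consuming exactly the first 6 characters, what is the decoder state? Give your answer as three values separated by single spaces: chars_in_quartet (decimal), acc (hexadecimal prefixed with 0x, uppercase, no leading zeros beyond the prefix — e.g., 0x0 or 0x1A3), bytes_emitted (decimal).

After char 0 ('u'=46): chars_in_quartet=1 acc=0x2E bytes_emitted=0
After char 1 ('4'=56): chars_in_quartet=2 acc=0xBB8 bytes_emitted=0
After char 2 ('J'=9): chars_in_quartet=3 acc=0x2EE09 bytes_emitted=0
After char 3 ('x'=49): chars_in_quartet=4 acc=0xBB8271 -> emit BB 82 71, reset; bytes_emitted=3
After char 4 ('F'=5): chars_in_quartet=1 acc=0x5 bytes_emitted=3
After char 5 ('9'=61): chars_in_quartet=2 acc=0x17D bytes_emitted=3

Answer: 2 0x17D 3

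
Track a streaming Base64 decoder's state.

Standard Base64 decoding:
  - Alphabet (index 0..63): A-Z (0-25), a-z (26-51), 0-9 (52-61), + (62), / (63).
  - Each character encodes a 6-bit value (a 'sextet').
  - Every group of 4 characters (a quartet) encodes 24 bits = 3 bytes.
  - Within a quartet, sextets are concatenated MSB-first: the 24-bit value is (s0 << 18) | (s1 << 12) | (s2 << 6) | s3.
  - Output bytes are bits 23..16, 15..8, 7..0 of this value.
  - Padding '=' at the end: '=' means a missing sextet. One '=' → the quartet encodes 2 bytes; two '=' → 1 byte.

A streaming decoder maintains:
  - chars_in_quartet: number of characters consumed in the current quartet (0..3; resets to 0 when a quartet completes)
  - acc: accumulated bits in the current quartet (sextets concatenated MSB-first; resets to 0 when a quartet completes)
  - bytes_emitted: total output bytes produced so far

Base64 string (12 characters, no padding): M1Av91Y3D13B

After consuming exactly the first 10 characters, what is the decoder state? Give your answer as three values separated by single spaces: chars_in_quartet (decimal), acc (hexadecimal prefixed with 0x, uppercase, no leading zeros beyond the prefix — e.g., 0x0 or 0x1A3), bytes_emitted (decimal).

After char 0 ('M'=12): chars_in_quartet=1 acc=0xC bytes_emitted=0
After char 1 ('1'=53): chars_in_quartet=2 acc=0x335 bytes_emitted=0
After char 2 ('A'=0): chars_in_quartet=3 acc=0xCD40 bytes_emitted=0
After char 3 ('v'=47): chars_in_quartet=4 acc=0x33502F -> emit 33 50 2F, reset; bytes_emitted=3
After char 4 ('9'=61): chars_in_quartet=1 acc=0x3D bytes_emitted=3
After char 5 ('1'=53): chars_in_quartet=2 acc=0xF75 bytes_emitted=3
After char 6 ('Y'=24): chars_in_quartet=3 acc=0x3DD58 bytes_emitted=3
After char 7 ('3'=55): chars_in_quartet=4 acc=0xF75637 -> emit F7 56 37, reset; bytes_emitted=6
After char 8 ('D'=3): chars_in_quartet=1 acc=0x3 bytes_emitted=6
After char 9 ('1'=53): chars_in_quartet=2 acc=0xF5 bytes_emitted=6

Answer: 2 0xF5 6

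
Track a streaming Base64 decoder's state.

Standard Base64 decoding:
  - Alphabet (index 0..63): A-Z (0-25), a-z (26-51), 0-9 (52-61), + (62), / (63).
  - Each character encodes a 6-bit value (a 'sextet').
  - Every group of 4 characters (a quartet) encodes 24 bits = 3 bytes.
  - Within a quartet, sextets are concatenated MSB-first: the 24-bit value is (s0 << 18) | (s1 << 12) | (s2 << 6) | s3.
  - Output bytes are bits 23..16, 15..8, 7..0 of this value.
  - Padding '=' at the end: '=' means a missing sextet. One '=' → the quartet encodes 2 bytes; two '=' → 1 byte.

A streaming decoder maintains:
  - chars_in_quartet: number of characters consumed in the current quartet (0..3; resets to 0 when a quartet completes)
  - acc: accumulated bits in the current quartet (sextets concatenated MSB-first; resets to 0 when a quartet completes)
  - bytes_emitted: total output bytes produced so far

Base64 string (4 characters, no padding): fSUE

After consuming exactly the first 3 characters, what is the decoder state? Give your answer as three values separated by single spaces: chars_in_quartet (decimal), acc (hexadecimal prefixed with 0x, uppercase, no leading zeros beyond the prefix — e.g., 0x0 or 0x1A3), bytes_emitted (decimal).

Answer: 3 0x1F494 0

Derivation:
After char 0 ('f'=31): chars_in_quartet=1 acc=0x1F bytes_emitted=0
After char 1 ('S'=18): chars_in_quartet=2 acc=0x7D2 bytes_emitted=0
After char 2 ('U'=20): chars_in_quartet=3 acc=0x1F494 bytes_emitted=0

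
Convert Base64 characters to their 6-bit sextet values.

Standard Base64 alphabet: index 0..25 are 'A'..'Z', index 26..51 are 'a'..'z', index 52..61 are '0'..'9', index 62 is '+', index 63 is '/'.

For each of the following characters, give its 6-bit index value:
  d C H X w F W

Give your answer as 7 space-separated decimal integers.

'd': a..z range, 26 + ord('d') − ord('a') = 29
'C': A..Z range, ord('C') − ord('A') = 2
'H': A..Z range, ord('H') − ord('A') = 7
'X': A..Z range, ord('X') − ord('A') = 23
'w': a..z range, 26 + ord('w') − ord('a') = 48
'F': A..Z range, ord('F') − ord('A') = 5
'W': A..Z range, ord('W') − ord('A') = 22

Answer: 29 2 7 23 48 5 22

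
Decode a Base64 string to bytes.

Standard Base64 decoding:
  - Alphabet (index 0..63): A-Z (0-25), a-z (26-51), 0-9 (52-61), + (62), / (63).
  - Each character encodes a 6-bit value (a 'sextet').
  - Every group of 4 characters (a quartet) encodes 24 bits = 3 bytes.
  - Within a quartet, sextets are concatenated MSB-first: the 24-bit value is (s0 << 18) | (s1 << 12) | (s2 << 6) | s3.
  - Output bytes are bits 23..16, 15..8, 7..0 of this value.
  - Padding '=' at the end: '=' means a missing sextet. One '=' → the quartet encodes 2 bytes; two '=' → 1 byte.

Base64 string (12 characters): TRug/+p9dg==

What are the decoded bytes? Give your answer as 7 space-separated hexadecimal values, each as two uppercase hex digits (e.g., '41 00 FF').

Answer: 4D 1B A0 FF EA 7D 76

Derivation:
After char 0 ('T'=19): chars_in_quartet=1 acc=0x13 bytes_emitted=0
After char 1 ('R'=17): chars_in_quartet=2 acc=0x4D1 bytes_emitted=0
After char 2 ('u'=46): chars_in_quartet=3 acc=0x1346E bytes_emitted=0
After char 3 ('g'=32): chars_in_quartet=4 acc=0x4D1BA0 -> emit 4D 1B A0, reset; bytes_emitted=3
After char 4 ('/'=63): chars_in_quartet=1 acc=0x3F bytes_emitted=3
After char 5 ('+'=62): chars_in_quartet=2 acc=0xFFE bytes_emitted=3
After char 6 ('p'=41): chars_in_quartet=3 acc=0x3FFA9 bytes_emitted=3
After char 7 ('9'=61): chars_in_quartet=4 acc=0xFFEA7D -> emit FF EA 7D, reset; bytes_emitted=6
After char 8 ('d'=29): chars_in_quartet=1 acc=0x1D bytes_emitted=6
After char 9 ('g'=32): chars_in_quartet=2 acc=0x760 bytes_emitted=6
Padding '==': partial quartet acc=0x760 -> emit 76; bytes_emitted=7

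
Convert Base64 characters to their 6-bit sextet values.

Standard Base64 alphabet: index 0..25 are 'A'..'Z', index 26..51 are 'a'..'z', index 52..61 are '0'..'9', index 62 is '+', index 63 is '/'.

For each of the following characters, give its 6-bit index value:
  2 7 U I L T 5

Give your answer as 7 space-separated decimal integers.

Answer: 54 59 20 8 11 19 57

Derivation:
'2': 0..9 range, 52 + ord('2') − ord('0') = 54
'7': 0..9 range, 52 + ord('7') − ord('0') = 59
'U': A..Z range, ord('U') − ord('A') = 20
'I': A..Z range, ord('I') − ord('A') = 8
'L': A..Z range, ord('L') − ord('A') = 11
'T': A..Z range, ord('T') − ord('A') = 19
'5': 0..9 range, 52 + ord('5') − ord('0') = 57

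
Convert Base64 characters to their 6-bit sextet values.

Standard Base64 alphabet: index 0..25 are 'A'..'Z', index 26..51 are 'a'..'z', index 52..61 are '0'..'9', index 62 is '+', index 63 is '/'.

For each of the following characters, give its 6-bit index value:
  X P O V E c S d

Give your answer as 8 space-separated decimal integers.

'X': A..Z range, ord('X') − ord('A') = 23
'P': A..Z range, ord('P') − ord('A') = 15
'O': A..Z range, ord('O') − ord('A') = 14
'V': A..Z range, ord('V') − ord('A') = 21
'E': A..Z range, ord('E') − ord('A') = 4
'c': a..z range, 26 + ord('c') − ord('a') = 28
'S': A..Z range, ord('S') − ord('A') = 18
'd': a..z range, 26 + ord('d') − ord('a') = 29

Answer: 23 15 14 21 4 28 18 29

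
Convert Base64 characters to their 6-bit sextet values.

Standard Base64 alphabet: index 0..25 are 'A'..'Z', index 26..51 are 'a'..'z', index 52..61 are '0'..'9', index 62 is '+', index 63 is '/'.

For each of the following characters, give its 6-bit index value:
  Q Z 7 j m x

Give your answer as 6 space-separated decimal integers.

'Q': A..Z range, ord('Q') − ord('A') = 16
'Z': A..Z range, ord('Z') − ord('A') = 25
'7': 0..9 range, 52 + ord('7') − ord('0') = 59
'j': a..z range, 26 + ord('j') − ord('a') = 35
'm': a..z range, 26 + ord('m') − ord('a') = 38
'x': a..z range, 26 + ord('x') − ord('a') = 49

Answer: 16 25 59 35 38 49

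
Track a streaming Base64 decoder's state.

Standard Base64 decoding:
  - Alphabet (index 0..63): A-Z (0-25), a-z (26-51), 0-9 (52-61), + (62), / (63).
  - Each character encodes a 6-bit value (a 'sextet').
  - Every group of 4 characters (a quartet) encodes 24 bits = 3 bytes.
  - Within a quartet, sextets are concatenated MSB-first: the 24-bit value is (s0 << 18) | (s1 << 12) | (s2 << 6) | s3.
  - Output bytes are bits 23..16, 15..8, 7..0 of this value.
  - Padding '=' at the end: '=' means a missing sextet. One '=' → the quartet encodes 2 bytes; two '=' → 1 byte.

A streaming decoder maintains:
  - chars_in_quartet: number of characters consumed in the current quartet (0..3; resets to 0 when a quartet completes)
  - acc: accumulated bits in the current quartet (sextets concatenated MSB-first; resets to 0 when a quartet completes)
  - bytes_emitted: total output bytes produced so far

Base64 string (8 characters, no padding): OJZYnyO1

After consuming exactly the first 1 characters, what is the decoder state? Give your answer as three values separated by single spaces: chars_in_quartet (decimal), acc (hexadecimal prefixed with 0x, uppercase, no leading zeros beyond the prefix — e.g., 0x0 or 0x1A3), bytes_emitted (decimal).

After char 0 ('O'=14): chars_in_quartet=1 acc=0xE bytes_emitted=0

Answer: 1 0xE 0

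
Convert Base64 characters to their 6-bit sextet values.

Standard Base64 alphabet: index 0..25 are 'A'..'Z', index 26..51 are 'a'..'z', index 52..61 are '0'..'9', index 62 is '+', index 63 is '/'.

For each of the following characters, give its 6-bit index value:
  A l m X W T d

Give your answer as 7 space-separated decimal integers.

'A': A..Z range, ord('A') − ord('A') = 0
'l': a..z range, 26 + ord('l') − ord('a') = 37
'm': a..z range, 26 + ord('m') − ord('a') = 38
'X': A..Z range, ord('X') − ord('A') = 23
'W': A..Z range, ord('W') − ord('A') = 22
'T': A..Z range, ord('T') − ord('A') = 19
'd': a..z range, 26 + ord('d') − ord('a') = 29

Answer: 0 37 38 23 22 19 29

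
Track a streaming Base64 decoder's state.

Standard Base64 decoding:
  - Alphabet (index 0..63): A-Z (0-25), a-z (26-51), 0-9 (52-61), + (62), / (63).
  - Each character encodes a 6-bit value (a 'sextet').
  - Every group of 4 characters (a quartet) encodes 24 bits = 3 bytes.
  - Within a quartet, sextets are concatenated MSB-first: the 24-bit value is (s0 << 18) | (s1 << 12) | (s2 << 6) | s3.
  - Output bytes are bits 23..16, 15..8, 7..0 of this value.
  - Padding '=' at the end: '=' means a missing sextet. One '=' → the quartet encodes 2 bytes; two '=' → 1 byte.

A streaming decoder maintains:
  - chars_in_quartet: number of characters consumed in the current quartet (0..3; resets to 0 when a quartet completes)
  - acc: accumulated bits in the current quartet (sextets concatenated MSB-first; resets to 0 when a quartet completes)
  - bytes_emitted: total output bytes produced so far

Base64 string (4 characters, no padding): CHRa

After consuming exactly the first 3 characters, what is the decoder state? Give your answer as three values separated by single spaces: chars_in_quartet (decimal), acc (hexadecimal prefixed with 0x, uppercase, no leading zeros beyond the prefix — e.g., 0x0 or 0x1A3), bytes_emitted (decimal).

Answer: 3 0x21D1 0

Derivation:
After char 0 ('C'=2): chars_in_quartet=1 acc=0x2 bytes_emitted=0
After char 1 ('H'=7): chars_in_quartet=2 acc=0x87 bytes_emitted=0
After char 2 ('R'=17): chars_in_quartet=3 acc=0x21D1 bytes_emitted=0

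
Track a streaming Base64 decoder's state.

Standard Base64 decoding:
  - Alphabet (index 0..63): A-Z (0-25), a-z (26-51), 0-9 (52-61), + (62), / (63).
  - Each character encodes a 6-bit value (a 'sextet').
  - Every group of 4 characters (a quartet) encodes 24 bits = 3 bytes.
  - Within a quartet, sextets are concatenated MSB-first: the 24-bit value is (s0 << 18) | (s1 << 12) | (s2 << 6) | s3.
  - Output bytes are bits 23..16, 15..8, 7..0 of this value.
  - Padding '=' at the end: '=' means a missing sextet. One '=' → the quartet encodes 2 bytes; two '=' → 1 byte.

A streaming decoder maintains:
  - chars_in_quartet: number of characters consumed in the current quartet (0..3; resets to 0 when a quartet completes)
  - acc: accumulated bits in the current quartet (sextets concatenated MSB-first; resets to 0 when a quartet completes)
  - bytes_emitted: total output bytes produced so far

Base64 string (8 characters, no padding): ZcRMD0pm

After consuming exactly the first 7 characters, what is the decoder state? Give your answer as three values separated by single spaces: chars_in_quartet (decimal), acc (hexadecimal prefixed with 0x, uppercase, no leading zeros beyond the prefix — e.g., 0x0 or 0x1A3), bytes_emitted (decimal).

Answer: 3 0x3D29 3

Derivation:
After char 0 ('Z'=25): chars_in_quartet=1 acc=0x19 bytes_emitted=0
After char 1 ('c'=28): chars_in_quartet=2 acc=0x65C bytes_emitted=0
After char 2 ('R'=17): chars_in_quartet=3 acc=0x19711 bytes_emitted=0
After char 3 ('M'=12): chars_in_quartet=4 acc=0x65C44C -> emit 65 C4 4C, reset; bytes_emitted=3
After char 4 ('D'=3): chars_in_quartet=1 acc=0x3 bytes_emitted=3
After char 5 ('0'=52): chars_in_quartet=2 acc=0xF4 bytes_emitted=3
After char 6 ('p'=41): chars_in_quartet=3 acc=0x3D29 bytes_emitted=3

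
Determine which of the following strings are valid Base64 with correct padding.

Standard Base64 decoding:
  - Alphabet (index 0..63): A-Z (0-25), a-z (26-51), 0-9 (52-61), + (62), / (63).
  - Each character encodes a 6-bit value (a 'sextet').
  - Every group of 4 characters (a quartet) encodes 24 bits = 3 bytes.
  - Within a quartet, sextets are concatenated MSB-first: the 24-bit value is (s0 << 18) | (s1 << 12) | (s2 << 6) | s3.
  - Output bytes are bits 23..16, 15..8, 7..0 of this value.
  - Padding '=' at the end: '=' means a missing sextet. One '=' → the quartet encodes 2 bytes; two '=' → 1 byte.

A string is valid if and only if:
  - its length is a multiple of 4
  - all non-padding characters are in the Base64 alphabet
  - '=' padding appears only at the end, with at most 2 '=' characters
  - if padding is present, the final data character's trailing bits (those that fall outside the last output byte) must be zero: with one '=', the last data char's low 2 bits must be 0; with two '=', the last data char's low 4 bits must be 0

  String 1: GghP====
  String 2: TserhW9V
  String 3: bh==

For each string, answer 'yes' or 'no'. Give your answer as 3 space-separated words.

Answer: no yes no

Derivation:
String 1: 'GghP====' → invalid (4 pad chars (max 2))
String 2: 'TserhW9V' → valid
String 3: 'bh==' → invalid (bad trailing bits)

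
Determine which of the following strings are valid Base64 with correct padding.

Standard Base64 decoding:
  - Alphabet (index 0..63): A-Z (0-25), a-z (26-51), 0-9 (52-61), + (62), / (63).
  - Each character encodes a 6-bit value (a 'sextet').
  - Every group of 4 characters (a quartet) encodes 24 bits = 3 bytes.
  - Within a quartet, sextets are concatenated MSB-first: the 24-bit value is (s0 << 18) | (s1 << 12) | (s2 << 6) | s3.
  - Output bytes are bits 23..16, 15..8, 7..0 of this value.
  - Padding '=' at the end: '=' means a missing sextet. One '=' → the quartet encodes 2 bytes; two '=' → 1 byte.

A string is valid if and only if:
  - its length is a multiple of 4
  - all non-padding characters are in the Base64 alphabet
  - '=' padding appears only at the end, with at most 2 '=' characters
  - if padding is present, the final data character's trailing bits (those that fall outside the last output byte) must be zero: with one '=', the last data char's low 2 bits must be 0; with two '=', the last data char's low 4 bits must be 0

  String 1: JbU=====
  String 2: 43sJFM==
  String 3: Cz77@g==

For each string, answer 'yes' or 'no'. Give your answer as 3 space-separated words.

String 1: 'JbU=====' → invalid (5 pad chars (max 2))
String 2: '43sJFM==' → invalid (bad trailing bits)
String 3: 'Cz77@g==' → invalid (bad char(s): ['@'])

Answer: no no no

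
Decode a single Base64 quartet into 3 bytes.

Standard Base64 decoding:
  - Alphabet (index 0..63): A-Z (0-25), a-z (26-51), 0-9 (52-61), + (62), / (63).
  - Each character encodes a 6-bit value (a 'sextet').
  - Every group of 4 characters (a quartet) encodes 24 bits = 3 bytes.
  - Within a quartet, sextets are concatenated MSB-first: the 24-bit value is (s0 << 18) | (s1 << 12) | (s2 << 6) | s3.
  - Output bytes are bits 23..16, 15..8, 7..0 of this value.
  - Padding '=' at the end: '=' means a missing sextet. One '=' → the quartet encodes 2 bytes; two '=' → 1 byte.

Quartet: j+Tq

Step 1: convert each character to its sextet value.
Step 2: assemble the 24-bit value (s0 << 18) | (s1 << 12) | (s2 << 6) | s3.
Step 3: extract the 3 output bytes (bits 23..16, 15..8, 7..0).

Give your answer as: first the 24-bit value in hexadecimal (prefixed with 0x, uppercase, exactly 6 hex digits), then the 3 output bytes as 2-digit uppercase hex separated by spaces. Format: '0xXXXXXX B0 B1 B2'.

Sextets: j=35, +=62, T=19, q=42
24-bit: (35<<18) | (62<<12) | (19<<6) | 42
      = 0x8C0000 | 0x03E000 | 0x0004C0 | 0x00002A
      = 0x8FE4EA
Bytes: (v>>16)&0xFF=8F, (v>>8)&0xFF=E4, v&0xFF=EA

Answer: 0x8FE4EA 8F E4 EA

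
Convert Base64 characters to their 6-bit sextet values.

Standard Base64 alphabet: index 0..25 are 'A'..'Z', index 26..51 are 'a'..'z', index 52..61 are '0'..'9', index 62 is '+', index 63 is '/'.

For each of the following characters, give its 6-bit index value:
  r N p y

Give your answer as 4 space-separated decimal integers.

'r': a..z range, 26 + ord('r') − ord('a') = 43
'N': A..Z range, ord('N') − ord('A') = 13
'p': a..z range, 26 + ord('p') − ord('a') = 41
'y': a..z range, 26 + ord('y') − ord('a') = 50

Answer: 43 13 41 50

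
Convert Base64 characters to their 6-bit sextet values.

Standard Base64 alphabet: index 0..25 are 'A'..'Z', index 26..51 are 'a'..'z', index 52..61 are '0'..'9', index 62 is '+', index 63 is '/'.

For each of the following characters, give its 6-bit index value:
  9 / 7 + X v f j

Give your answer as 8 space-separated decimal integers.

'9': 0..9 range, 52 + ord('9') − ord('0') = 61
'/': index 63
'7': 0..9 range, 52 + ord('7') − ord('0') = 59
'+': index 62
'X': A..Z range, ord('X') − ord('A') = 23
'v': a..z range, 26 + ord('v') − ord('a') = 47
'f': a..z range, 26 + ord('f') − ord('a') = 31
'j': a..z range, 26 + ord('j') − ord('a') = 35

Answer: 61 63 59 62 23 47 31 35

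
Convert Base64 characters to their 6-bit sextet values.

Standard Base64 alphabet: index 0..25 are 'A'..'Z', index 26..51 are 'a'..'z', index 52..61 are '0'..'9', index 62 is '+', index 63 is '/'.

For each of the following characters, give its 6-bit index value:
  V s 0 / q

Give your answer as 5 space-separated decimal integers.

Answer: 21 44 52 63 42

Derivation:
'V': A..Z range, ord('V') − ord('A') = 21
's': a..z range, 26 + ord('s') − ord('a') = 44
'0': 0..9 range, 52 + ord('0') − ord('0') = 52
'/': index 63
'q': a..z range, 26 + ord('q') − ord('a') = 42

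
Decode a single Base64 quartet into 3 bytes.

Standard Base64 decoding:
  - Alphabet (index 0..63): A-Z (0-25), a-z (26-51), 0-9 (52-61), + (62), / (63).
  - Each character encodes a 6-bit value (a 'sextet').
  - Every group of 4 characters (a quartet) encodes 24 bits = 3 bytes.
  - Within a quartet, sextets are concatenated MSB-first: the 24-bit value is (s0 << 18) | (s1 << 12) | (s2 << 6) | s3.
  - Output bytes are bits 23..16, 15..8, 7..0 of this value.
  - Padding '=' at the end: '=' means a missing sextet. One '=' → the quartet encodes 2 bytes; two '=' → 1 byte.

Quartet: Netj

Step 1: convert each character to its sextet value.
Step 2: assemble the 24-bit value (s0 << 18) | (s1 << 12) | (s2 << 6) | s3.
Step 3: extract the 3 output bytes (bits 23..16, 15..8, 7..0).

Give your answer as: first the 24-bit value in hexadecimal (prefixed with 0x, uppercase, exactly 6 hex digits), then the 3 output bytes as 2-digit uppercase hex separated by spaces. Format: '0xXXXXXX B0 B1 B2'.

Sextets: N=13, e=30, t=45, j=35
24-bit: (13<<18) | (30<<12) | (45<<6) | 35
      = 0x340000 | 0x01E000 | 0x000B40 | 0x000023
      = 0x35EB63
Bytes: (v>>16)&0xFF=35, (v>>8)&0xFF=EB, v&0xFF=63

Answer: 0x35EB63 35 EB 63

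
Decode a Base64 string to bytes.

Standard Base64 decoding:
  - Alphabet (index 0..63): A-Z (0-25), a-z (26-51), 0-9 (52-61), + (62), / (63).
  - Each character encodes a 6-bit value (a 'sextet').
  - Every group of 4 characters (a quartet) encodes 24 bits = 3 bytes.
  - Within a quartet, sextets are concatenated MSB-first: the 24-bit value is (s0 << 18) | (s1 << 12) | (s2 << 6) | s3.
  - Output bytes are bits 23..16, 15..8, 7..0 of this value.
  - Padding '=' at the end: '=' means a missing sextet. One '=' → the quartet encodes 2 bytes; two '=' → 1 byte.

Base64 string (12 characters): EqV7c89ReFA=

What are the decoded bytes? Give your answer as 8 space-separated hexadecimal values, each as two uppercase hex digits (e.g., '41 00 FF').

Answer: 12 A5 7B 73 CF 51 78 50

Derivation:
After char 0 ('E'=4): chars_in_quartet=1 acc=0x4 bytes_emitted=0
After char 1 ('q'=42): chars_in_quartet=2 acc=0x12A bytes_emitted=0
After char 2 ('V'=21): chars_in_quartet=3 acc=0x4A95 bytes_emitted=0
After char 3 ('7'=59): chars_in_quartet=4 acc=0x12A57B -> emit 12 A5 7B, reset; bytes_emitted=3
After char 4 ('c'=28): chars_in_quartet=1 acc=0x1C bytes_emitted=3
After char 5 ('8'=60): chars_in_quartet=2 acc=0x73C bytes_emitted=3
After char 6 ('9'=61): chars_in_quartet=3 acc=0x1CF3D bytes_emitted=3
After char 7 ('R'=17): chars_in_quartet=4 acc=0x73CF51 -> emit 73 CF 51, reset; bytes_emitted=6
After char 8 ('e'=30): chars_in_quartet=1 acc=0x1E bytes_emitted=6
After char 9 ('F'=5): chars_in_quartet=2 acc=0x785 bytes_emitted=6
After char 10 ('A'=0): chars_in_quartet=3 acc=0x1E140 bytes_emitted=6
Padding '=': partial quartet acc=0x1E140 -> emit 78 50; bytes_emitted=8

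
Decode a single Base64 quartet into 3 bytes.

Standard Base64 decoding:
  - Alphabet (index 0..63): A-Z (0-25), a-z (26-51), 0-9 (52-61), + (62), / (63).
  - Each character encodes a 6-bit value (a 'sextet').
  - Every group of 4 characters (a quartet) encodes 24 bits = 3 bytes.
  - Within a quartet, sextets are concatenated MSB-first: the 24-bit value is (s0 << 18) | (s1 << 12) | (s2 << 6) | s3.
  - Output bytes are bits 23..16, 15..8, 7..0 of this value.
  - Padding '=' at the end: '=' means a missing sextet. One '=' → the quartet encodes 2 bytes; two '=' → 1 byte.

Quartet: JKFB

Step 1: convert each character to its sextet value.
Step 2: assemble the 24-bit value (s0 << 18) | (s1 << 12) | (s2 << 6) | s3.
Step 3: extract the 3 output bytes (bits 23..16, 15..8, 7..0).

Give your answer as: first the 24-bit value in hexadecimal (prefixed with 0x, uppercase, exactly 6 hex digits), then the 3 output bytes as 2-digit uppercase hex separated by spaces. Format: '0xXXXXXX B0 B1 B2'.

Answer: 0x24A141 24 A1 41

Derivation:
Sextets: J=9, K=10, F=5, B=1
24-bit: (9<<18) | (10<<12) | (5<<6) | 1
      = 0x240000 | 0x00A000 | 0x000140 | 0x000001
      = 0x24A141
Bytes: (v>>16)&0xFF=24, (v>>8)&0xFF=A1, v&0xFF=41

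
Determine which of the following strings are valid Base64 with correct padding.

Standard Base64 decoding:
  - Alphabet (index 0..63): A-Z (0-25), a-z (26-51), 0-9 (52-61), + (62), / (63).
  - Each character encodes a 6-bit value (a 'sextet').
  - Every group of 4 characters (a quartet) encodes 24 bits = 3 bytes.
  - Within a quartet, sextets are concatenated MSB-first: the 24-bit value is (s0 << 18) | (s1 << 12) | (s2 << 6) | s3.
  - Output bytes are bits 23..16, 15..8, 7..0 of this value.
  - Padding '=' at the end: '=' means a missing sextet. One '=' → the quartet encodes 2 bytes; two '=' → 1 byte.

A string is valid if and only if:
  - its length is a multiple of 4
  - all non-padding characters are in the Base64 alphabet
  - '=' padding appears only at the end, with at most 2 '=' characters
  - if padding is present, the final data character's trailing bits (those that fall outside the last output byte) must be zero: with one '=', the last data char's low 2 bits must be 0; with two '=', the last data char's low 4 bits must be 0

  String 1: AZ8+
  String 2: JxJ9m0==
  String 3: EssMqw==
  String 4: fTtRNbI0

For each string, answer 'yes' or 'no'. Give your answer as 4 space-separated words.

Answer: yes no yes yes

Derivation:
String 1: 'AZ8+' → valid
String 2: 'JxJ9m0==' → invalid (bad trailing bits)
String 3: 'EssMqw==' → valid
String 4: 'fTtRNbI0' → valid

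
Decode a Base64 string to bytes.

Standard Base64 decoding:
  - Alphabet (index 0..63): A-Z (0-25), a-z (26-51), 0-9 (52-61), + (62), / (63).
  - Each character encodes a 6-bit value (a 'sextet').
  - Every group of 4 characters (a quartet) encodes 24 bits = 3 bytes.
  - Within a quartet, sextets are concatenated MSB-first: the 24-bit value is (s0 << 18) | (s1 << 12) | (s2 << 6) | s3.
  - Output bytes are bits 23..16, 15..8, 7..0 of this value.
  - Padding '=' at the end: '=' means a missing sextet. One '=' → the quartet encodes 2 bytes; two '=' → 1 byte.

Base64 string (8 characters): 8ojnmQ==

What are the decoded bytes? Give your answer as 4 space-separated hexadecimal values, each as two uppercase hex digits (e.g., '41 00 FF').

After char 0 ('8'=60): chars_in_quartet=1 acc=0x3C bytes_emitted=0
After char 1 ('o'=40): chars_in_quartet=2 acc=0xF28 bytes_emitted=0
After char 2 ('j'=35): chars_in_quartet=3 acc=0x3CA23 bytes_emitted=0
After char 3 ('n'=39): chars_in_quartet=4 acc=0xF288E7 -> emit F2 88 E7, reset; bytes_emitted=3
After char 4 ('m'=38): chars_in_quartet=1 acc=0x26 bytes_emitted=3
After char 5 ('Q'=16): chars_in_quartet=2 acc=0x990 bytes_emitted=3
Padding '==': partial quartet acc=0x990 -> emit 99; bytes_emitted=4

Answer: F2 88 E7 99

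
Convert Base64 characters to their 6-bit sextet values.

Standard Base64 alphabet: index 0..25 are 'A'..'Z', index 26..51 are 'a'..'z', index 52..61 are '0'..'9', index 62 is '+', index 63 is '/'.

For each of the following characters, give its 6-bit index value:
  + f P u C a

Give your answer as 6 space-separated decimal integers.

'+': index 62
'f': a..z range, 26 + ord('f') − ord('a') = 31
'P': A..Z range, ord('P') − ord('A') = 15
'u': a..z range, 26 + ord('u') − ord('a') = 46
'C': A..Z range, ord('C') − ord('A') = 2
'a': a..z range, 26 + ord('a') − ord('a') = 26

Answer: 62 31 15 46 2 26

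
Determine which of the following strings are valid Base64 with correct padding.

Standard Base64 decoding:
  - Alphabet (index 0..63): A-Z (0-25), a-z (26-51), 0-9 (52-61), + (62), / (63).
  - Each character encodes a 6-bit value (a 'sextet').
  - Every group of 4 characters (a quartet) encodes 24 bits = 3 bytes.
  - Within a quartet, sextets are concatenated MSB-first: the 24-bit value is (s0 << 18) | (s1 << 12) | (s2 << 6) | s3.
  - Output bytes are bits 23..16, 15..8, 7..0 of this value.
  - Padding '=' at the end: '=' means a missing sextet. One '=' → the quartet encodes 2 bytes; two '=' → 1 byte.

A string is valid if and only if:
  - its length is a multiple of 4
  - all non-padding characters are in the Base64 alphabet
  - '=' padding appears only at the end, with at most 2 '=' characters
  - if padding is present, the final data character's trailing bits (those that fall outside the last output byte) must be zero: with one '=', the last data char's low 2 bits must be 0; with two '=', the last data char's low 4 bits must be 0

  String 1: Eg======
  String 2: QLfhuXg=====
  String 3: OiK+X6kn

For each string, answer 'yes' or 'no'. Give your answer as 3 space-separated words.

Answer: no no yes

Derivation:
String 1: 'Eg======' → invalid (6 pad chars (max 2))
String 2: 'QLfhuXg=====' → invalid (5 pad chars (max 2))
String 3: 'OiK+X6kn' → valid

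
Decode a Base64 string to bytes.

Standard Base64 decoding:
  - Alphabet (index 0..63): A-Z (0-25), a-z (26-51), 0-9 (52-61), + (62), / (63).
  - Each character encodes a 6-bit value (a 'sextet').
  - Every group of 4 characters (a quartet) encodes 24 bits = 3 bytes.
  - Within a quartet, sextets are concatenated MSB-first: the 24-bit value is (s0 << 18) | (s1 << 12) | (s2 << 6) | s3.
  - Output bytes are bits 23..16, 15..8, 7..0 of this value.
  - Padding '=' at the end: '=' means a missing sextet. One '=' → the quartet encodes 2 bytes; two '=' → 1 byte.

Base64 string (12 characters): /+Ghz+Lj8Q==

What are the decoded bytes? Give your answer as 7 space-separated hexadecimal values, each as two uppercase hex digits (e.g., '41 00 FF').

After char 0 ('/'=63): chars_in_quartet=1 acc=0x3F bytes_emitted=0
After char 1 ('+'=62): chars_in_quartet=2 acc=0xFFE bytes_emitted=0
After char 2 ('G'=6): chars_in_quartet=3 acc=0x3FF86 bytes_emitted=0
After char 3 ('h'=33): chars_in_quartet=4 acc=0xFFE1A1 -> emit FF E1 A1, reset; bytes_emitted=3
After char 4 ('z'=51): chars_in_quartet=1 acc=0x33 bytes_emitted=3
After char 5 ('+'=62): chars_in_quartet=2 acc=0xCFE bytes_emitted=3
After char 6 ('L'=11): chars_in_quartet=3 acc=0x33F8B bytes_emitted=3
After char 7 ('j'=35): chars_in_quartet=4 acc=0xCFE2E3 -> emit CF E2 E3, reset; bytes_emitted=6
After char 8 ('8'=60): chars_in_quartet=1 acc=0x3C bytes_emitted=6
After char 9 ('Q'=16): chars_in_quartet=2 acc=0xF10 bytes_emitted=6
Padding '==': partial quartet acc=0xF10 -> emit F1; bytes_emitted=7

Answer: FF E1 A1 CF E2 E3 F1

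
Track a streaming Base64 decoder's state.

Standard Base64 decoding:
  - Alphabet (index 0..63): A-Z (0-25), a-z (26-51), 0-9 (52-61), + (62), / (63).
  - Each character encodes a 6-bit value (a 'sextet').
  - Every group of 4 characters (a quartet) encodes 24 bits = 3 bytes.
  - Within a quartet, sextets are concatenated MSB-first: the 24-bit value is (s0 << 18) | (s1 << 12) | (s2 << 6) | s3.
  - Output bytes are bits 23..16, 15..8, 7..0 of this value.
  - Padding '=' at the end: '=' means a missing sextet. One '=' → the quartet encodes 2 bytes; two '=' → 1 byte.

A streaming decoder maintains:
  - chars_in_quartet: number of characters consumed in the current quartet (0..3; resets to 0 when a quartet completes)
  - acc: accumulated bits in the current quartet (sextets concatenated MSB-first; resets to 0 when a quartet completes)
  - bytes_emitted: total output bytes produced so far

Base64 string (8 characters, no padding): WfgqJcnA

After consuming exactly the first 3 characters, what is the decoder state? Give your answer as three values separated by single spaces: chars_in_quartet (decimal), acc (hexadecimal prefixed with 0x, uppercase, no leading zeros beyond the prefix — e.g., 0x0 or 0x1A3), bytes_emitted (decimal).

After char 0 ('W'=22): chars_in_quartet=1 acc=0x16 bytes_emitted=0
After char 1 ('f'=31): chars_in_quartet=2 acc=0x59F bytes_emitted=0
After char 2 ('g'=32): chars_in_quartet=3 acc=0x167E0 bytes_emitted=0

Answer: 3 0x167E0 0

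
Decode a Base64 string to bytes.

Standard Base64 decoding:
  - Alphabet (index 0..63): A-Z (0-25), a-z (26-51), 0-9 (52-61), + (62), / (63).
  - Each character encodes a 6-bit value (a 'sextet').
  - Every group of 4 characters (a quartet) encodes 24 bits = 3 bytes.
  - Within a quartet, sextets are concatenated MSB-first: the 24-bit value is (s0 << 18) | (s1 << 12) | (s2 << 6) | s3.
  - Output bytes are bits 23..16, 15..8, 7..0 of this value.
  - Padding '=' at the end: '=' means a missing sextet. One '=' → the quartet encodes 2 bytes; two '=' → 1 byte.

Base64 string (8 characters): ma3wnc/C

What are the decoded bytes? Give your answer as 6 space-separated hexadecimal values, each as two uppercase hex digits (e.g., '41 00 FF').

Answer: 99 AD F0 9D CF C2

Derivation:
After char 0 ('m'=38): chars_in_quartet=1 acc=0x26 bytes_emitted=0
After char 1 ('a'=26): chars_in_quartet=2 acc=0x99A bytes_emitted=0
After char 2 ('3'=55): chars_in_quartet=3 acc=0x266B7 bytes_emitted=0
After char 3 ('w'=48): chars_in_quartet=4 acc=0x99ADF0 -> emit 99 AD F0, reset; bytes_emitted=3
After char 4 ('n'=39): chars_in_quartet=1 acc=0x27 bytes_emitted=3
After char 5 ('c'=28): chars_in_quartet=2 acc=0x9DC bytes_emitted=3
After char 6 ('/'=63): chars_in_quartet=3 acc=0x2773F bytes_emitted=3
After char 7 ('C'=2): chars_in_quartet=4 acc=0x9DCFC2 -> emit 9D CF C2, reset; bytes_emitted=6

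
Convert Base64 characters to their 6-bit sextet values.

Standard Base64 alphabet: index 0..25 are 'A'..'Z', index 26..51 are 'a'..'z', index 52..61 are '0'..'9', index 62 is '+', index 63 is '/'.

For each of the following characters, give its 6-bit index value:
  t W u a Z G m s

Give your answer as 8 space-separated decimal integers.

Answer: 45 22 46 26 25 6 38 44

Derivation:
't': a..z range, 26 + ord('t') − ord('a') = 45
'W': A..Z range, ord('W') − ord('A') = 22
'u': a..z range, 26 + ord('u') − ord('a') = 46
'a': a..z range, 26 + ord('a') − ord('a') = 26
'Z': A..Z range, ord('Z') − ord('A') = 25
'G': A..Z range, ord('G') − ord('A') = 6
'm': a..z range, 26 + ord('m') − ord('a') = 38
's': a..z range, 26 + ord('s') − ord('a') = 44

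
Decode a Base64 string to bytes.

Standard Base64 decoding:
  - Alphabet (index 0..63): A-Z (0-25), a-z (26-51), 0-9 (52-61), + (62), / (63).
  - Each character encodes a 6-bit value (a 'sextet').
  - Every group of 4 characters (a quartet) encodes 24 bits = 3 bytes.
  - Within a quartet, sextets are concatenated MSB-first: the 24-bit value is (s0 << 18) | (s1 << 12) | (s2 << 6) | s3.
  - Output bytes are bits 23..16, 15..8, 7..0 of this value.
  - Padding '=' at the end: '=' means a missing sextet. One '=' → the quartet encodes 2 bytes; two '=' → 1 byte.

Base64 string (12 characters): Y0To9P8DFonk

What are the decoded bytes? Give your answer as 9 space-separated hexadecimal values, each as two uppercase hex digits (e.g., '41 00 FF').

After char 0 ('Y'=24): chars_in_quartet=1 acc=0x18 bytes_emitted=0
After char 1 ('0'=52): chars_in_quartet=2 acc=0x634 bytes_emitted=0
After char 2 ('T'=19): chars_in_quartet=3 acc=0x18D13 bytes_emitted=0
After char 3 ('o'=40): chars_in_quartet=4 acc=0x6344E8 -> emit 63 44 E8, reset; bytes_emitted=3
After char 4 ('9'=61): chars_in_quartet=1 acc=0x3D bytes_emitted=3
After char 5 ('P'=15): chars_in_quartet=2 acc=0xF4F bytes_emitted=3
After char 6 ('8'=60): chars_in_quartet=3 acc=0x3D3FC bytes_emitted=3
After char 7 ('D'=3): chars_in_quartet=4 acc=0xF4FF03 -> emit F4 FF 03, reset; bytes_emitted=6
After char 8 ('F'=5): chars_in_quartet=1 acc=0x5 bytes_emitted=6
After char 9 ('o'=40): chars_in_quartet=2 acc=0x168 bytes_emitted=6
After char 10 ('n'=39): chars_in_quartet=3 acc=0x5A27 bytes_emitted=6
After char 11 ('k'=36): chars_in_quartet=4 acc=0x1689E4 -> emit 16 89 E4, reset; bytes_emitted=9

Answer: 63 44 E8 F4 FF 03 16 89 E4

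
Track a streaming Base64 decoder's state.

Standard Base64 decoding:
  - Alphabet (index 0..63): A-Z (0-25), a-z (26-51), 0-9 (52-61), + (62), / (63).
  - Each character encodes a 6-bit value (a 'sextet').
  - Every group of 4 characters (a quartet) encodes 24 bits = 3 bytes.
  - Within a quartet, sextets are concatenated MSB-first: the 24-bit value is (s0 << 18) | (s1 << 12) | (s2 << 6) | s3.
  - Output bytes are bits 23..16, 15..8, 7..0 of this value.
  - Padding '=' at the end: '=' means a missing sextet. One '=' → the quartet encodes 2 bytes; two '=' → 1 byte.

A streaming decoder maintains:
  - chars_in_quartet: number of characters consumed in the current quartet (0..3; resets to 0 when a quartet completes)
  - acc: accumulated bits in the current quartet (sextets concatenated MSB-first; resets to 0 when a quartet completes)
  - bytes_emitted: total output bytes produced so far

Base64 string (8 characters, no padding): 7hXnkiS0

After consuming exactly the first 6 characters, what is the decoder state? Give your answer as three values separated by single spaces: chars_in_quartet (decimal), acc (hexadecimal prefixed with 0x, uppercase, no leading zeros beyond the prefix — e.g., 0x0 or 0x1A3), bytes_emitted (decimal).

After char 0 ('7'=59): chars_in_quartet=1 acc=0x3B bytes_emitted=0
After char 1 ('h'=33): chars_in_quartet=2 acc=0xEE1 bytes_emitted=0
After char 2 ('X'=23): chars_in_quartet=3 acc=0x3B857 bytes_emitted=0
After char 3 ('n'=39): chars_in_quartet=4 acc=0xEE15E7 -> emit EE 15 E7, reset; bytes_emitted=3
After char 4 ('k'=36): chars_in_quartet=1 acc=0x24 bytes_emitted=3
After char 5 ('i'=34): chars_in_quartet=2 acc=0x922 bytes_emitted=3

Answer: 2 0x922 3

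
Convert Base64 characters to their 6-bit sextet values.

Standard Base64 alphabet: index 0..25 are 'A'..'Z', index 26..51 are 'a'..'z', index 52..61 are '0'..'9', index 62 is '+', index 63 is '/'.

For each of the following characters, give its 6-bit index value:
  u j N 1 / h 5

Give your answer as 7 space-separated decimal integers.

Answer: 46 35 13 53 63 33 57

Derivation:
'u': a..z range, 26 + ord('u') − ord('a') = 46
'j': a..z range, 26 + ord('j') − ord('a') = 35
'N': A..Z range, ord('N') − ord('A') = 13
'1': 0..9 range, 52 + ord('1') − ord('0') = 53
'/': index 63
'h': a..z range, 26 + ord('h') − ord('a') = 33
'5': 0..9 range, 52 + ord('5') − ord('0') = 57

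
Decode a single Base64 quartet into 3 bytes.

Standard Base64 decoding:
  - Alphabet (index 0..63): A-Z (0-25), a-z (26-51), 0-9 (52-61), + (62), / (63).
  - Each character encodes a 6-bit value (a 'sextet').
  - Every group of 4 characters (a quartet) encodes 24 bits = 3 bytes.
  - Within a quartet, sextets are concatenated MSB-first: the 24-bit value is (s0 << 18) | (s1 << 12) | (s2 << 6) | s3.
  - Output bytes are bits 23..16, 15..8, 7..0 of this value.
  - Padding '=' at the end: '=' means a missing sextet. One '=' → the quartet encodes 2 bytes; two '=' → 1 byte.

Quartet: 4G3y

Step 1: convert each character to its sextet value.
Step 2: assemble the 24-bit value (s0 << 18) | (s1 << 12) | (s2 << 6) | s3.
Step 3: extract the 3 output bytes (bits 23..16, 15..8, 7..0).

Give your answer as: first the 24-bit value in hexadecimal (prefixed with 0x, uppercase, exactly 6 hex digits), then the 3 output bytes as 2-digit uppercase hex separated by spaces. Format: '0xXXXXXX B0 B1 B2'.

Answer: 0xE06DF2 E0 6D F2

Derivation:
Sextets: 4=56, G=6, 3=55, y=50
24-bit: (56<<18) | (6<<12) | (55<<6) | 50
      = 0xE00000 | 0x006000 | 0x000DC0 | 0x000032
      = 0xE06DF2
Bytes: (v>>16)&0xFF=E0, (v>>8)&0xFF=6D, v&0xFF=F2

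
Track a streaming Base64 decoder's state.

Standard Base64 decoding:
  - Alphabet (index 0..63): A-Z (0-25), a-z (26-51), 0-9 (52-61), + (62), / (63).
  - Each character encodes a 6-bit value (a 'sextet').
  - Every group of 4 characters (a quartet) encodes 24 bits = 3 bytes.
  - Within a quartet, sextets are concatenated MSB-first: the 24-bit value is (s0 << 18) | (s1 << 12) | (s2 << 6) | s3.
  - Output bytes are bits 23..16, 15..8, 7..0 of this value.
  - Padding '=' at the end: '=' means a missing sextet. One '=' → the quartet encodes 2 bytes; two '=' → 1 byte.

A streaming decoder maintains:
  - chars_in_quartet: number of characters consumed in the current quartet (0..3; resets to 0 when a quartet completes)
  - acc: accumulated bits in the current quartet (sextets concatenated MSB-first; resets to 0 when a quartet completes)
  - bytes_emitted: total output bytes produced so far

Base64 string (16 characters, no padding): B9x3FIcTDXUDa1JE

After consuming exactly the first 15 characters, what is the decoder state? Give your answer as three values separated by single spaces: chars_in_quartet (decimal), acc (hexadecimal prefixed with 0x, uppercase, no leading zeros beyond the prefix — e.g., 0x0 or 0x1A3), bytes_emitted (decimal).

Answer: 3 0x1AD49 9

Derivation:
After char 0 ('B'=1): chars_in_quartet=1 acc=0x1 bytes_emitted=0
After char 1 ('9'=61): chars_in_quartet=2 acc=0x7D bytes_emitted=0
After char 2 ('x'=49): chars_in_quartet=3 acc=0x1F71 bytes_emitted=0
After char 3 ('3'=55): chars_in_quartet=4 acc=0x7DC77 -> emit 07 DC 77, reset; bytes_emitted=3
After char 4 ('F'=5): chars_in_quartet=1 acc=0x5 bytes_emitted=3
After char 5 ('I'=8): chars_in_quartet=2 acc=0x148 bytes_emitted=3
After char 6 ('c'=28): chars_in_quartet=3 acc=0x521C bytes_emitted=3
After char 7 ('T'=19): chars_in_quartet=4 acc=0x148713 -> emit 14 87 13, reset; bytes_emitted=6
After char 8 ('D'=3): chars_in_quartet=1 acc=0x3 bytes_emitted=6
After char 9 ('X'=23): chars_in_quartet=2 acc=0xD7 bytes_emitted=6
After char 10 ('U'=20): chars_in_quartet=3 acc=0x35D4 bytes_emitted=6
After char 11 ('D'=3): chars_in_quartet=4 acc=0xD7503 -> emit 0D 75 03, reset; bytes_emitted=9
After char 12 ('a'=26): chars_in_quartet=1 acc=0x1A bytes_emitted=9
After char 13 ('1'=53): chars_in_quartet=2 acc=0x6B5 bytes_emitted=9
After char 14 ('J'=9): chars_in_quartet=3 acc=0x1AD49 bytes_emitted=9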